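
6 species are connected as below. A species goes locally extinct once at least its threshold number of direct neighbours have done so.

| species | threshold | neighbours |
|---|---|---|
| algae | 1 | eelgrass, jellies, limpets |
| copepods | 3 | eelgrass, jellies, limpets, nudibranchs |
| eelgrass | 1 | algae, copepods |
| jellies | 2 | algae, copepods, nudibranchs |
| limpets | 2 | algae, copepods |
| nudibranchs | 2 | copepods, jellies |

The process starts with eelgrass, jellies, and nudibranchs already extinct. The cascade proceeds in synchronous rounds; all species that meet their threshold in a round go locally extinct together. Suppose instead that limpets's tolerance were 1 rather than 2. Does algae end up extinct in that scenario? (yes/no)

yes

With limpets's tolerance at 1:
Round 1 — eelgrass, jellies, nudibranchs go locally extinct (initial).
Round 2 — checking thresholds:
  algae: 2 of 3 neighbours ≥ 1, goes locally extinct.
  copepods: 3 of 4 neighbours ≥ 3, goes locally extinct.
Round 3 — checking thresholds:
  limpets: 2 of 2 neighbours ≥ 1, goes locally extinct.
Round 4 — no new extinctions; cascade stops.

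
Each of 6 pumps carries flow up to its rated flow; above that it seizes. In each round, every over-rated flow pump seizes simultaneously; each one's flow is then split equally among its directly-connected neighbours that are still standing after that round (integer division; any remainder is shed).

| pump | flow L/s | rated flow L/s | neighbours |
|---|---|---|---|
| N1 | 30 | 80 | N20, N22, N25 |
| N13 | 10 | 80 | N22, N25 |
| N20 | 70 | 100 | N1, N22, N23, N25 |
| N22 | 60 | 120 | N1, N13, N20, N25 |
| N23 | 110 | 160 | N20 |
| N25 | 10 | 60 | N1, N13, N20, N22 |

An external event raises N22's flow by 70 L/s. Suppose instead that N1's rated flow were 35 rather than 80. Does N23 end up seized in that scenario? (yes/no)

yes

With N1's rated flow at 35:
Round 1 — N22 at 130 > 120. N22 seizes.
  N22 sheds 130 L/s to N1, N13, N20, N25: 32 each (2 lost).
    N1: 30+32 = 62 > 35
    N13: 10+32 = 42 ≤ 80
    N20: 70+32 = 102 > 100
    N25: 10+32 = 42 ≤ 60
Round 2 — N1, N20 seize.
  N1 sheds 62 L/s to N25: 62 each.
    N25: 42+62 = 104 > 60
  N20 sheds 102 L/s to N23, N25: 51 each.
    N23: 110+51 = 161 > 160
    N25: 104+51 = 155 > 60
Round 3 — N23, N25 seize.
  N23 sheds 161 L/s: no online neighbours, lost.
  N25 sheds 155 L/s to N13: 155 each.
    N13: 42+155 = 197 > 80
Round 4 — N13 seizes.
  N13 sheds 197 L/s: no online neighbours, lost.
No further seizures.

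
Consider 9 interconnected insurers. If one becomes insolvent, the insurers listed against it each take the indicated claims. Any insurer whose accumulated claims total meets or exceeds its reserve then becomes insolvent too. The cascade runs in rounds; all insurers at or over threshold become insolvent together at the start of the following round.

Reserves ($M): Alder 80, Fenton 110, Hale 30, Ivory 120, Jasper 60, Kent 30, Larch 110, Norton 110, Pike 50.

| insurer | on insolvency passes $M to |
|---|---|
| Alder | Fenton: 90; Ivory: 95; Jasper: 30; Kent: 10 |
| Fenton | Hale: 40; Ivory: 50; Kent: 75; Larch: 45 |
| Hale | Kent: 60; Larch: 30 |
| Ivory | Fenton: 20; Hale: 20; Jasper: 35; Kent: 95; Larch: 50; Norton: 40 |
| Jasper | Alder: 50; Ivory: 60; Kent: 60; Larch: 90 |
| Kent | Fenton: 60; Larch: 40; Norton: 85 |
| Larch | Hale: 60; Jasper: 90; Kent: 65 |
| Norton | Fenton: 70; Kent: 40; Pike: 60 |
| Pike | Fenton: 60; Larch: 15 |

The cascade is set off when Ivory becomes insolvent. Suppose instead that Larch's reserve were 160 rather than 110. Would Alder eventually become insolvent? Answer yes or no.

With Larch's reserve at 160:
Round 1 — Ivory becomes insolvent (initial).
  Fenton: +20 → 20 < 110
  Hale: +20 → 20 < 30
  Jasper: +35 → 35 < 60
  Kent: +95 → 95 ≥ 30
  Larch: +50 → 50 < 160
  Norton: +40 → 40 < 110
Round 2 — Kent becomes insolvent.
  Fenton: +60 → 80 < 110
  Larch: +40 → 90 < 160
  Norton: +85 → 125 ≥ 110
Round 3 — Norton becomes insolvent.
  Fenton: +70 → 150 ≥ 110
  Pike: +60 → 60 ≥ 50
Round 4 — Fenton, Pike become insolvent.
  Hale: +40 → 60 ≥ 30
  Larch: +45+15 → 150 < 160
Round 5 — Hale becomes insolvent.
  Larch: +30 → 180 ≥ 160
Round 6 — Larch becomes insolvent.
  Jasper: +90 → 125 ≥ 60
Round 7 — Jasper becomes insolvent.
  Alder: +50 → 50 < 80
No further insolvencies.

no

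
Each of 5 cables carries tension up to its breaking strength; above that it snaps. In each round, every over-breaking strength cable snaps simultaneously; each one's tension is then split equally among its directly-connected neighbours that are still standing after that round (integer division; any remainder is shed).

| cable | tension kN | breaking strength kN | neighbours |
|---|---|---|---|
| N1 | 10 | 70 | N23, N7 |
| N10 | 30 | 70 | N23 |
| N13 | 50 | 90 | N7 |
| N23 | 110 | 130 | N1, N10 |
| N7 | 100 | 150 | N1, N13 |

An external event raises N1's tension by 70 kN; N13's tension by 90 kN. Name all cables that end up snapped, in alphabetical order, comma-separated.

Round 1 — N1 at 80 > 70; N13 at 140 > 90. N1, N13 snap.
  N1 sheds 80 kN to N23, N7: 40 each.
    N23: 110+40 = 150 > 130
    N7: 100+40 = 140 ≤ 150
  N13 sheds 140 kN to N7: 140 each.
    N7: 140+140 = 280 > 150
Round 2 — N23, N7 snap.
  N23 sheds 150 kN to N10: 150 each.
    N10: 30+150 = 180 > 70
  N7 sheds 280 kN: no online neighbours, lost.
Round 3 — N10 snaps.
  N10 sheds 180 kN: no online neighbours, lost.
No further breaks.

N1, N10, N13, N23, N7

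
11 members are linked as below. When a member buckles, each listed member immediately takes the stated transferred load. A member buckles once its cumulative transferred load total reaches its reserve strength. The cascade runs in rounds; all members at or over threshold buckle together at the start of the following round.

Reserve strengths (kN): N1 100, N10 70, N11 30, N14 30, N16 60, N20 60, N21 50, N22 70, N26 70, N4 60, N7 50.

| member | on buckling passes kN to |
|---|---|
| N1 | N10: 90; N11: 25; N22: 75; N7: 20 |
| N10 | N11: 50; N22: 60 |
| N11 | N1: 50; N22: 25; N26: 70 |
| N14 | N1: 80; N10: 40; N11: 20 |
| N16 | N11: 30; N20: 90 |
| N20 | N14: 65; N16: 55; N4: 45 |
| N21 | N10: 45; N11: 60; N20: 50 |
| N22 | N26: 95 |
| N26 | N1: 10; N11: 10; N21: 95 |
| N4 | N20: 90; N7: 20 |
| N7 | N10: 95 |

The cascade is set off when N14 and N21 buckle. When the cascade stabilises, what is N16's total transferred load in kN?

0

Round 1 — N14, N21 buckle (initial).
  N1: +80 → 80 < 100
  N10: +40+45 → 85 ≥ 70
  N11: +20+60 → 80 ≥ 30
  N20: +50 → 50 < 60
Round 2 — N10, N11 buckle.
  N1: +50 → 130 ≥ 100
  N22: +60+25 → 85 ≥ 70
  N26: +70 → 70 ≥ 70
Round 3 — N1, N22, N26 buckle.
  N7: +20 → 20 < 50
No further bucklings.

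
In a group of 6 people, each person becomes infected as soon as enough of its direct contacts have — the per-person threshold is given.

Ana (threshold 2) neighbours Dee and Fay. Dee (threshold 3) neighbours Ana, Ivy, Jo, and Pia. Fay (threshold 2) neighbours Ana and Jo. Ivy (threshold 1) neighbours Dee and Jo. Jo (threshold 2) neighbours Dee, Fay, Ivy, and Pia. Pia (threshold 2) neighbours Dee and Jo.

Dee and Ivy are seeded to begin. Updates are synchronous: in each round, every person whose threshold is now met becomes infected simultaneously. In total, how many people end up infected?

Round 1 — Dee, Ivy become infected (initial).
Round 2 — checking thresholds:
  Ana: 1 of 2 neighbours < 2, below threshold.
  Jo: 2 of 4 neighbours ≥ 2, becomes infected.
  Pia: 1 of 2 neighbours < 2, below threshold.
Round 3 — checking thresholds:
  Ana: 1 of 2 neighbours < 2, below threshold.
  Fay: 1 of 2 neighbours < 2, below threshold.
  Pia: 2 of 2 neighbours ≥ 2, becomes infected.
Round 4 — no new infections; cascade stops.

4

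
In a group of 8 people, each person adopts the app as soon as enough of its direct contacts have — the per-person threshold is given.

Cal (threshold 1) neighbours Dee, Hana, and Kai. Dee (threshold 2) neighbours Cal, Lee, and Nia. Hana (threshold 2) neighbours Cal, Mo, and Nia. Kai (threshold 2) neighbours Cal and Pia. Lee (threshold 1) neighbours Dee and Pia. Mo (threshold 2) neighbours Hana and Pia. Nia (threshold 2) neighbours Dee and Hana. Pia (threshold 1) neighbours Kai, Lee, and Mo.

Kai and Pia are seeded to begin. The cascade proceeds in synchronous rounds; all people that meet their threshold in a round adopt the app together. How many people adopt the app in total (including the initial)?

Round 1 — Kai, Pia adopt the app (initial).
Round 2 — checking thresholds:
  Cal: 1 of 3 neighbours ≥ 1, adopts the app.
  Lee: 1 of 2 neighbours ≥ 1, adopts the app.
  Mo: 1 of 2 neighbours < 2, not yet.
Round 3 — checking thresholds:
  Dee: 2 of 3 neighbours ≥ 2, adopts the app.
  Hana: 1 of 3 neighbours < 2, not yet.
  Mo: 1 of 2 neighbours < 2, not yet.
Round 4 — no new adoptions; cascade stops.

5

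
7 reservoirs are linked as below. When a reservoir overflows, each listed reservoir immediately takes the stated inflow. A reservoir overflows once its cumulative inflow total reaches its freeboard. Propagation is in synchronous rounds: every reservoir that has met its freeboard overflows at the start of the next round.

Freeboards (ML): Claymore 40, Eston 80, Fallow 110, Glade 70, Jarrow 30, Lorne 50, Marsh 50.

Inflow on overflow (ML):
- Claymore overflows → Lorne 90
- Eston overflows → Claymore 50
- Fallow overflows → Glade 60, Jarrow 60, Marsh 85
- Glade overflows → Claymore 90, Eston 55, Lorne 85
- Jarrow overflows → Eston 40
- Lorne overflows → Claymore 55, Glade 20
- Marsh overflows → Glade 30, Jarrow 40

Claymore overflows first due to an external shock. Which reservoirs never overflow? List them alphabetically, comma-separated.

Round 1 — Claymore overflows (initial).
  Lorne: +90 → 90 ≥ 50
Round 2 — Lorne overflows.
  Glade: +20 → 20 < 70
No further overflows.

Eston, Fallow, Glade, Jarrow, Marsh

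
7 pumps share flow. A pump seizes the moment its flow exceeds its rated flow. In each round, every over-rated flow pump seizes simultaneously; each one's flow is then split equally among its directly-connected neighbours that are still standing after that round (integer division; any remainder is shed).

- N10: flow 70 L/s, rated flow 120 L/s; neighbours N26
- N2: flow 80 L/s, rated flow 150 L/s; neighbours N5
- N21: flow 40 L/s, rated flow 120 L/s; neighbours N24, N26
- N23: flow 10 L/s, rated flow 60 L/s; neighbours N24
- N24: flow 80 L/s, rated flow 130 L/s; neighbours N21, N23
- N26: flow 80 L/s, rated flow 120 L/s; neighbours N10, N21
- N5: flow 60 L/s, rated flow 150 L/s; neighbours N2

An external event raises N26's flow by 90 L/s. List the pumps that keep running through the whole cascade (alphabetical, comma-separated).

Round 1 — N26 at 170 > 120. N26 seizes.
  N26 sheds 170 L/s to N10, N21: 85 each.
    N10: 70+85 = 155 > 120
    N21: 40+85 = 125 > 120
Round 2 — N10, N21 seize.
  N10 sheds 155 L/s: no online neighbours, lost.
  N21 sheds 125 L/s to N24: 125 each.
    N24: 80+125 = 205 > 130
Round 3 — N24 seizes.
  N24 sheds 205 L/s to N23: 205 each.
    N23: 10+205 = 215 > 60
Round 4 — N23 seizes.
  N23 sheds 215 L/s: no online neighbours, lost.
No further seizures.

N2, N5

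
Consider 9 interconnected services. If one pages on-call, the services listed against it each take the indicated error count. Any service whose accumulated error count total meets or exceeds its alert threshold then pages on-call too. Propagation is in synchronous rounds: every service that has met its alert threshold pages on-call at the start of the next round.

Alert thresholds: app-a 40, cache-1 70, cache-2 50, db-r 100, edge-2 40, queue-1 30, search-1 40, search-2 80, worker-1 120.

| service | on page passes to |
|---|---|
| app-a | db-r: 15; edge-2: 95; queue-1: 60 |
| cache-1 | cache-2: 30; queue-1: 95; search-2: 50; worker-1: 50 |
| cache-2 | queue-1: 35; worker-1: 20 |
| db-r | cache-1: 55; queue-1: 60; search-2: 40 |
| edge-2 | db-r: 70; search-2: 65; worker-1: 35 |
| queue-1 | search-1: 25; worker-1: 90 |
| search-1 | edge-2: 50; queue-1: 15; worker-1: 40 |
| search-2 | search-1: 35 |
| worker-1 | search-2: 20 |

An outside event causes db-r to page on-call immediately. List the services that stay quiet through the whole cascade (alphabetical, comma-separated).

app-a, cache-1, cache-2, edge-2, search-1, search-2, worker-1

Round 1 — db-r pages on-call (initial).
  cache-1: +55 → 55 < 70
  queue-1: +60 → 60 ≥ 30
  search-2: +40 → 40 < 80
Round 2 — queue-1 pages on-call.
  search-1: +25 → 25 < 40
  worker-1: +90 → 90 < 120
No further pages.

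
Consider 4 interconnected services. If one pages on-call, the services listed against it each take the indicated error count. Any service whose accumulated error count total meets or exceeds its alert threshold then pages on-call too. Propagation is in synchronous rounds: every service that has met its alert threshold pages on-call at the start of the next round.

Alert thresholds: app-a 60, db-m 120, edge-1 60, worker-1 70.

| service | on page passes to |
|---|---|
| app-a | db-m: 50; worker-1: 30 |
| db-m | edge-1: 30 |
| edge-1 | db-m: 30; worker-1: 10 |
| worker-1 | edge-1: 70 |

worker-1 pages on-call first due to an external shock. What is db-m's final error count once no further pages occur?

Round 1 — worker-1 pages on-call (initial).
  edge-1: +70 → 70 ≥ 60
Round 2 — edge-1 pages on-call.
  db-m: +30 → 30 < 120
No further pages.

30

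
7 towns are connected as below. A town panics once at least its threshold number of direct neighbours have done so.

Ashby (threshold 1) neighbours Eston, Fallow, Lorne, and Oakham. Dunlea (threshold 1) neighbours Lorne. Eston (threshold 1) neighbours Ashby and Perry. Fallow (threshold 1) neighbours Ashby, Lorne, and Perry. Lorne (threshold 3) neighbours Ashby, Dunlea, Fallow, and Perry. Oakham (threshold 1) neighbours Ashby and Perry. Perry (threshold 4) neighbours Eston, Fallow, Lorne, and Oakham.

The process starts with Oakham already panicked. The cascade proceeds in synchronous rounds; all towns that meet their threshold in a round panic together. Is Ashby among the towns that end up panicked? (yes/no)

Round 1 — Oakham panics (initial).
Round 2 — checking thresholds:
  Ashby: 1 of 4 neighbours ≥ 1, panics.
  Perry: 1 of 4 neighbours < 4, below threshold.
Round 3 — checking thresholds:
  Eston: 1 of 2 neighbours ≥ 1, panics.
  Fallow: 1 of 3 neighbours ≥ 1, panics.
  Lorne: 1 of 4 neighbours < 3, below threshold.
  Perry: 1 of 4 neighbours < 4, below threshold.
Round 4 — no new panics; cascade stops.

yes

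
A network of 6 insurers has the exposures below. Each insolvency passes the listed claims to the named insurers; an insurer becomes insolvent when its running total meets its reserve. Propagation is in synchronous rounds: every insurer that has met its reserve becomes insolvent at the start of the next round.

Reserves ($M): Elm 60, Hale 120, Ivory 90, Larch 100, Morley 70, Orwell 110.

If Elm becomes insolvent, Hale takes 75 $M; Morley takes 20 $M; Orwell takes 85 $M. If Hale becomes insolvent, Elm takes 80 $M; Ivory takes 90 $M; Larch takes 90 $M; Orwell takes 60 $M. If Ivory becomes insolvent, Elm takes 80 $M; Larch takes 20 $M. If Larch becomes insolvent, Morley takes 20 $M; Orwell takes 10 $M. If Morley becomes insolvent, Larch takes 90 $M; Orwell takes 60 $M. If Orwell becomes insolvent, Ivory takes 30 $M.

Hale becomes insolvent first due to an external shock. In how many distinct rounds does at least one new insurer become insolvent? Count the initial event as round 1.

3

Round 1 — Hale becomes insolvent (initial).
  Elm: +80 → 80 ≥ 60
  Ivory: +90 → 90 ≥ 90
  Larch: +90 → 90 < 100
  Orwell: +60 → 60 < 110
Round 2 — Elm, Ivory become insolvent.
  Larch: +20 → 110 ≥ 100
  Morley: +20 → 20 < 70
  Orwell: +85 → 145 ≥ 110
Round 3 — Larch, Orwell become insolvent.
  Morley: +20 → 40 < 70
No further insolvencies.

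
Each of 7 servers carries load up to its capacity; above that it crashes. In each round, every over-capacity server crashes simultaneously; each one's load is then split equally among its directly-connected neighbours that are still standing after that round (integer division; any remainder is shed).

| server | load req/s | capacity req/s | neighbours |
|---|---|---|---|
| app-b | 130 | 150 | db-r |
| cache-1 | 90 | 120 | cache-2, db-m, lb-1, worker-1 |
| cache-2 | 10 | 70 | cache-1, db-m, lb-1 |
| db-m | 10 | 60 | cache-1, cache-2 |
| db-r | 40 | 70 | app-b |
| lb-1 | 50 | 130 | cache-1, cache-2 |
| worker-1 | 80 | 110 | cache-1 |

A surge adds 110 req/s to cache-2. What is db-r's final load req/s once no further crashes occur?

40

Round 1 — cache-2 at 120 > 70. cache-2 crashes.
  cache-2 sheds 120 req/s to cache-1, db-m, lb-1: 40 each.
    cache-1: 90+40 = 130 > 120
    db-m: 10+40 = 50 ≤ 60
    lb-1: 50+40 = 90 ≤ 130
Round 2 — cache-1 crashes.
  cache-1 sheds 130 req/s to db-m, lb-1, worker-1: 43 each (1 lost).
    db-m: 50+43 = 93 > 60
    lb-1: 90+43 = 133 > 130
    worker-1: 80+43 = 123 > 110
Round 3 — db-m, lb-1, worker-1 crash.
  db-m sheds 93 req/s: no online neighbours, lost.
  lb-1 sheds 133 req/s: no online neighbours, lost.
  worker-1 sheds 123 req/s: no online neighbours, lost.
No further crashes.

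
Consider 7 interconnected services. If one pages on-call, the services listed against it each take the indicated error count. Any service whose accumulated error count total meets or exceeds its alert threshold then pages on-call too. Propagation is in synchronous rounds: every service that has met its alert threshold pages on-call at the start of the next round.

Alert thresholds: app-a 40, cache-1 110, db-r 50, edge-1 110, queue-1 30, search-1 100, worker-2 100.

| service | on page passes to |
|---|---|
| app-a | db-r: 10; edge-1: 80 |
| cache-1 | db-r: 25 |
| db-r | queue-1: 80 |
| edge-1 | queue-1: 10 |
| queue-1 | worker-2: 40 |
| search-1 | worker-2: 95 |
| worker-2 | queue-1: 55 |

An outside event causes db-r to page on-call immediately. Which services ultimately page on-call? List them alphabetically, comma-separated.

Round 1 — db-r pages on-call (initial).
  queue-1: +80 → 80 ≥ 30
Round 2 — queue-1 pages on-call.
  worker-2: +40 → 40 < 100
No further pages.

db-r, queue-1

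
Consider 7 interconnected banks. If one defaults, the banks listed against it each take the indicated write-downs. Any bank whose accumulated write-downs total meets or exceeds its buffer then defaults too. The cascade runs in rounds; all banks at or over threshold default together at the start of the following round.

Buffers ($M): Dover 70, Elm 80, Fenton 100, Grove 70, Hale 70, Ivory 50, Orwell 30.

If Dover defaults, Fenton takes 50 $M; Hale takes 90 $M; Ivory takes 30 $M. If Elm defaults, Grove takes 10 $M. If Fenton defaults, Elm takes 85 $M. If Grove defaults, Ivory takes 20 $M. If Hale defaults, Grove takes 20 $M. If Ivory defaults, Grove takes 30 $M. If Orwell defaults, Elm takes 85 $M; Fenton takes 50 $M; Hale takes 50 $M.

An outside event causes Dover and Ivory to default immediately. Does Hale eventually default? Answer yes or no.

yes

Round 1 — Dover, Ivory default (initial).
  Fenton: +50 → 50 < 100
  Grove: +30 → 30 < 70
  Hale: +90 → 90 ≥ 70
Round 2 — Hale defaults.
  Grove: +20 → 50 < 70
No further defaults.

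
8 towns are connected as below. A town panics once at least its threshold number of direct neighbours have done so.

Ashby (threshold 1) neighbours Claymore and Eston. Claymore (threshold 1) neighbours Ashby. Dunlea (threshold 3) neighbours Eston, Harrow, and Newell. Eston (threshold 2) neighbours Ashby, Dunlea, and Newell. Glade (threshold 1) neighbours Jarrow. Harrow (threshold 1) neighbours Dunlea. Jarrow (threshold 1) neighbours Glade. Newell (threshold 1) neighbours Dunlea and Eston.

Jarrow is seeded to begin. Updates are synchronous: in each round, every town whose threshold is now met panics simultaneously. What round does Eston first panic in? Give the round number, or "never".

never

Round 1 — Jarrow panics (initial).
Round 2 — checking thresholds:
  Glade: 1 of 1 neighbours ≥ 1, panics.
Round 3 — no new panics; cascade stops.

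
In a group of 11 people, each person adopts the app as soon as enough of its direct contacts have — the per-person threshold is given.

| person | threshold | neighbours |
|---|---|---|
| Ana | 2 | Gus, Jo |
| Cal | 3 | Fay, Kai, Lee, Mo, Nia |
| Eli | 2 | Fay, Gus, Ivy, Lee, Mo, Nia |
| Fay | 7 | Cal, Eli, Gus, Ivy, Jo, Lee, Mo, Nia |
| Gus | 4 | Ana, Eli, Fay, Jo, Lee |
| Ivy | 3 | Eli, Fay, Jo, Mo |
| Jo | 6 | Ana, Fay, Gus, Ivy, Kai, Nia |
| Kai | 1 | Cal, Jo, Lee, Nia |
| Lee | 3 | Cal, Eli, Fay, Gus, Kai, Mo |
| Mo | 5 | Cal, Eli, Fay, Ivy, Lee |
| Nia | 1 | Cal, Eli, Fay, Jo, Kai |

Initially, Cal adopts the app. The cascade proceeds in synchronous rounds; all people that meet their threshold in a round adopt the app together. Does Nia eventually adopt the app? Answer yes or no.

yes

Round 1 — Cal adopts the app (initial).
Round 2 — checking thresholds:
  Fay: 1 of 8 neighbours < 7, holds.
  Kai: 1 of 4 neighbours ≥ 1, adopts the app.
  Lee: 1 of 6 neighbours < 3, holds.
  Mo: 1 of 5 neighbours < 5, holds.
  Nia: 1 of 5 neighbours ≥ 1, adopts the app.
Round 3 — no new adoptions; cascade stops.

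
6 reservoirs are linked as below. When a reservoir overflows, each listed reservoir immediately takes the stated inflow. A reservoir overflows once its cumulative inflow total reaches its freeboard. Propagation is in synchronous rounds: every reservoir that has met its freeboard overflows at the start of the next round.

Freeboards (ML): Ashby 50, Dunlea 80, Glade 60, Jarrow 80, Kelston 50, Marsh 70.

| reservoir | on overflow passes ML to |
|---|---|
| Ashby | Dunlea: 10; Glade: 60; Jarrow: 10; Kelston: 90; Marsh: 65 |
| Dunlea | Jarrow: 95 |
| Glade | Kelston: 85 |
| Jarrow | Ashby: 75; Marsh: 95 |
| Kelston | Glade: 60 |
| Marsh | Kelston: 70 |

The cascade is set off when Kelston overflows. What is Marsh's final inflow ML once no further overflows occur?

0

Round 1 — Kelston overflows (initial).
  Glade: +60 → 60 ≥ 60
Round 2 — Glade overflows.
No further overflows.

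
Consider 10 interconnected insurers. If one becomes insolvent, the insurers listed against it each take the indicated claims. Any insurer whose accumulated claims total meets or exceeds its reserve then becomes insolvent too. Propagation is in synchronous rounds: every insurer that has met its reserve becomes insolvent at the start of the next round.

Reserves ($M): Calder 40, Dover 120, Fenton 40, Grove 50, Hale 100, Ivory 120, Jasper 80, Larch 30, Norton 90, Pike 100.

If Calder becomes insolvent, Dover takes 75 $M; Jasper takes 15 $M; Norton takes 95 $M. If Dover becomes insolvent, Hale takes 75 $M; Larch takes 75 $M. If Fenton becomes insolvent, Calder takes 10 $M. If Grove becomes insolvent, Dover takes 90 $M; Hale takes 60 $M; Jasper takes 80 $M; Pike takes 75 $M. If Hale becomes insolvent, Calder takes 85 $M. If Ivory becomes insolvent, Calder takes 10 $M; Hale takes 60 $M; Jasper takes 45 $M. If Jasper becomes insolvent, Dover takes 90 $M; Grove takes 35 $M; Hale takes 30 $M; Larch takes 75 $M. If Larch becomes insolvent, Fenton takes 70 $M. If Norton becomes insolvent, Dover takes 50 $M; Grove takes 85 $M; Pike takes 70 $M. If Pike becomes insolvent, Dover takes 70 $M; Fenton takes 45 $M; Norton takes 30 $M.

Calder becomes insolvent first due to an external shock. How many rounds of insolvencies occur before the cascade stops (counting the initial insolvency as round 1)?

Round 1 — Calder becomes insolvent (initial).
  Dover: +75 → 75 < 120
  Jasper: +15 → 15 < 80
  Norton: +95 → 95 ≥ 90
Round 2 — Norton becomes insolvent.
  Dover: +50 → 125 ≥ 120
  Grove: +85 → 85 ≥ 50
  Pike: +70 → 70 < 100
Round 3 — Dover, Grove become insolvent.
  Hale: +75+60 → 135 ≥ 100
  Jasper: +80 → 95 ≥ 80
  Larch: +75 → 75 ≥ 30
  Pike: +75 → 145 ≥ 100
Round 4 — Hale, Jasper, Larch, Pike become insolvent.
  Fenton: +70+45 → 115 ≥ 40
Round 5 — Fenton becomes insolvent.
No further insolvencies.

5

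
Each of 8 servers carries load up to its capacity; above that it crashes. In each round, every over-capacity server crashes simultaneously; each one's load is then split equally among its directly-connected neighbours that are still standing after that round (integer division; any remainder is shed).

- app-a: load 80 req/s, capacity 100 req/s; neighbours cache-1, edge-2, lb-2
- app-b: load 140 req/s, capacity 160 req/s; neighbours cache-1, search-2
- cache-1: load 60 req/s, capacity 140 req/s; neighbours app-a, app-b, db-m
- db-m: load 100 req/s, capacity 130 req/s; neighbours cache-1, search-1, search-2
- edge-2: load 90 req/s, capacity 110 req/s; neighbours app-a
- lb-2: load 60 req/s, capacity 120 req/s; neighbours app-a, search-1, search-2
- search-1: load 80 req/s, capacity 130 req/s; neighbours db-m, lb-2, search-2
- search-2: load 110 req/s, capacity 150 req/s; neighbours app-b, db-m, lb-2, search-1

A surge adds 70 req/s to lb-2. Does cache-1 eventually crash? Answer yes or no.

Round 1 — lb-2 at 130 > 120. lb-2 crashes.
  lb-2 sheds 130 req/s to app-a, search-1, search-2: 43 each (1 lost).
    app-a: 80+43 = 123 > 100
    search-1: 80+43 = 123 ≤ 130
    search-2: 110+43 = 153 > 150
Round 2 — app-a, search-2 crash.
  app-a sheds 123 req/s to cache-1, edge-2: 61 each (1 lost).
    cache-1: 60+61 = 121 ≤ 140
    edge-2: 90+61 = 151 > 110
  search-2 sheds 153 req/s to app-b, db-m, search-1: 51 each.
    app-b: 140+51 = 191 > 160
    db-m: 100+51 = 151 > 130
    search-1: 123+51 = 174 > 130
Round 3 — app-b, db-m, edge-2, search-1 crash.
  app-b sheds 191 req/s to cache-1: 191 each.
    cache-1: 121+191 = 312 > 140
  db-m sheds 151 req/s to cache-1: 151 each.
    cache-1: 312+151 = 463 > 140
  edge-2 sheds 151 req/s: no online neighbours, lost.
  search-1 sheds 174 req/s: no online neighbours, lost.
Round 4 — cache-1 crashes.
  cache-1 sheds 463 req/s: no online neighbours, lost.
No further crashes.

yes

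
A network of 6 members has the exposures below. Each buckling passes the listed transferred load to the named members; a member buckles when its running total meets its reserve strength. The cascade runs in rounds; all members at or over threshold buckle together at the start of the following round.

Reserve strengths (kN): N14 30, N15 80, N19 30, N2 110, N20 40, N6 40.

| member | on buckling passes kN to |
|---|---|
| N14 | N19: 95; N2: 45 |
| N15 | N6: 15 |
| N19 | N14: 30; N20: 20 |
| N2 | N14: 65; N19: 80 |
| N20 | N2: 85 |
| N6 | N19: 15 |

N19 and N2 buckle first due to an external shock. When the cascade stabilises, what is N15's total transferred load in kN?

0

Round 1 — N19, N2 buckle (initial).
  N14: +30+65 → 95 ≥ 30
  N20: +20 → 20 < 40
Round 2 — N14 buckles.
No further bucklings.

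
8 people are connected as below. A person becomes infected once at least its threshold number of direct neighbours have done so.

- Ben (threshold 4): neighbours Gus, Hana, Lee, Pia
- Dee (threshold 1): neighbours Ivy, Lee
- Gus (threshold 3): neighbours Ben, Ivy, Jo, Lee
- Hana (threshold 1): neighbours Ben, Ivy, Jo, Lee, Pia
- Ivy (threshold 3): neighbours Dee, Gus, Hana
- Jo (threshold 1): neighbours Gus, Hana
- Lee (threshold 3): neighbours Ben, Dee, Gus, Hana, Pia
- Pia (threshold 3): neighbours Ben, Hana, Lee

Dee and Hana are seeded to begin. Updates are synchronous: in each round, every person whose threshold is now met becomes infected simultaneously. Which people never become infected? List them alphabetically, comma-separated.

Round 1 — Dee, Hana become infected (initial).
Round 2 — checking thresholds:
  Ben: 1 of 4 neighbours < 4, not yet.
  Ivy: 2 of 3 neighbours < 3, not yet.
  Jo: 1 of 2 neighbours ≥ 1, becomes infected.
  Lee: 2 of 5 neighbours < 3, not yet.
  Pia: 1 of 3 neighbours < 3, not yet.
Round 3 — no new infections; cascade stops.

Ben, Gus, Ivy, Lee, Pia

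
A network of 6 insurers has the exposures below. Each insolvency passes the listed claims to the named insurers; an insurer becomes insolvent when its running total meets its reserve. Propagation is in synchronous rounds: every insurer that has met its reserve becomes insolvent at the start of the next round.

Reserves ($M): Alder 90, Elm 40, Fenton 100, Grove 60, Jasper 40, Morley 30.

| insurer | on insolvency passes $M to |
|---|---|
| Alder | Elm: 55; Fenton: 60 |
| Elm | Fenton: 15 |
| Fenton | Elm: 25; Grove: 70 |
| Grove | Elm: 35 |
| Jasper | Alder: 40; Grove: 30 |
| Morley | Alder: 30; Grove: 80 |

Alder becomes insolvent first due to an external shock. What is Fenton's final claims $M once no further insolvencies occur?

75

Round 1 — Alder becomes insolvent (initial).
  Elm: +55 → 55 ≥ 40
  Fenton: +60 → 60 < 100
Round 2 — Elm becomes insolvent.
  Fenton: +15 → 75 < 100
No further insolvencies.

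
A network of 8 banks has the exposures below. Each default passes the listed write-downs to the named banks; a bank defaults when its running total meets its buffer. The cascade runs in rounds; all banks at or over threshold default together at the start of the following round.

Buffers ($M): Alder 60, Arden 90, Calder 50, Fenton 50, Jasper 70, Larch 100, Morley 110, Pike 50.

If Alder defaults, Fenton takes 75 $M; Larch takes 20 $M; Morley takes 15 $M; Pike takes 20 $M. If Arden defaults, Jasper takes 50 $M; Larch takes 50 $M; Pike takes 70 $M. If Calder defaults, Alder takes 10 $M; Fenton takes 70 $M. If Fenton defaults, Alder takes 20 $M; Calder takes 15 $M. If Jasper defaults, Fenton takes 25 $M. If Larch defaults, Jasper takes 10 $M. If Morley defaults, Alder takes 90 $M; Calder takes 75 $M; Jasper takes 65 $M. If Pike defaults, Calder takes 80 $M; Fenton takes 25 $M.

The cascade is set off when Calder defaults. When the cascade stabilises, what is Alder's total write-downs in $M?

30

Round 1 — Calder defaults (initial).
  Alder: +10 → 10 < 60
  Fenton: +70 → 70 ≥ 50
Round 2 — Fenton defaults.
  Alder: +20 → 30 < 60
No further defaults.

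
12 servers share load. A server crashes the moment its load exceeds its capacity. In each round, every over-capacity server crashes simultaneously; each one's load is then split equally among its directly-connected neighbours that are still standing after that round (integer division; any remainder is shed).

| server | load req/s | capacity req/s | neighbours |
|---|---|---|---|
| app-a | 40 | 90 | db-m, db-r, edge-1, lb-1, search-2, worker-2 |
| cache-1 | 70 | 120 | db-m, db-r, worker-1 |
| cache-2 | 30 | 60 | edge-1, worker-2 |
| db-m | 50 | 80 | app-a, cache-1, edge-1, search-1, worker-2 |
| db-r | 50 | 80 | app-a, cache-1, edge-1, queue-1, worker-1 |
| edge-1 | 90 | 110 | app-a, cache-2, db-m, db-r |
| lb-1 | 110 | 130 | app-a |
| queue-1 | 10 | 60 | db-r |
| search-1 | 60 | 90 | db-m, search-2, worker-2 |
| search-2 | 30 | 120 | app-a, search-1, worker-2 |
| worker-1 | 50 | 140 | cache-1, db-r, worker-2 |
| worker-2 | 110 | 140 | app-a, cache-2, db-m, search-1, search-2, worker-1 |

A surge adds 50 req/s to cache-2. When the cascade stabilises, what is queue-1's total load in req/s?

Round 1 — cache-2 at 80 > 60. cache-2 crashes.
  cache-2 sheds 80 req/s to edge-1, worker-2: 40 each.
    edge-1: 90+40 = 130 > 110
    worker-2: 110+40 = 150 > 140
Round 2 — edge-1, worker-2 crash.
  edge-1 sheds 130 req/s to app-a, db-m, db-r: 43 each (1 lost).
    app-a: 40+43 = 83 ≤ 90
    db-m: 50+43 = 93 > 80
    db-r: 50+43 = 93 > 80
  worker-2 sheds 150 req/s to app-a, db-m, search-1, search-2, worker-1: 30 each.
    app-a: 83+30 = 113 > 90
    db-m: 93+30 = 123 > 80
    search-1: 60+30 = 90 ≤ 90
    search-2: 30+30 = 60 ≤ 120
    worker-1: 50+30 = 80 ≤ 140
Round 3 — app-a, db-m, db-r crash.
  app-a sheds 113 req/s to lb-1, search-2: 56 each (1 lost).
    lb-1: 110+56 = 166 > 130
    search-2: 60+56 = 116 ≤ 120
  db-m sheds 123 req/s to cache-1, search-1: 61 each (1 lost).
    cache-1: 70+61 = 131 > 120
    search-1: 90+61 = 151 > 90
  db-r sheds 93 req/s to cache-1, queue-1, worker-1: 31 each.
    cache-1: 131+31 = 162 > 120
    queue-1: 10+31 = 41 ≤ 60
    worker-1: 80+31 = 111 ≤ 140
Round 4 — cache-1, lb-1, search-1 crash.
  cache-1 sheds 162 req/s to worker-1: 162 each.
    worker-1: 111+162 = 273 > 140
  lb-1 sheds 166 req/s: no online neighbours, lost.
  search-1 sheds 151 req/s to search-2: 151 each.
    search-2: 116+151 = 267 > 120
Round 5 — search-2, worker-1 crash.
  search-2 sheds 267 req/s: no online neighbours, lost.
  worker-1 sheds 273 req/s: no online neighbours, lost.
No further crashes.

41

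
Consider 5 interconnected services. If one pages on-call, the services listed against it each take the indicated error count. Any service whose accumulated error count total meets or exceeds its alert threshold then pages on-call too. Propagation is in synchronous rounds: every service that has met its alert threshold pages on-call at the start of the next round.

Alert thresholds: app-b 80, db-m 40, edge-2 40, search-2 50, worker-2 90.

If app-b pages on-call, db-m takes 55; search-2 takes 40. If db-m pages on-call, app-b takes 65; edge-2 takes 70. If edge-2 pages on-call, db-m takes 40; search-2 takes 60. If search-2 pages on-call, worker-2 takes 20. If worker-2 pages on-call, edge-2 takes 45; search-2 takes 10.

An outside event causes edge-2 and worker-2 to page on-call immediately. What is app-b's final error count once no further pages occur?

Round 1 — edge-2, worker-2 page on-call (initial).
  db-m: +40 → 40 ≥ 40
  search-2: +60+10 → 70 ≥ 50
Round 2 — db-m, search-2 page on-call.
  app-b: +65 → 65 < 80
No further pages.

65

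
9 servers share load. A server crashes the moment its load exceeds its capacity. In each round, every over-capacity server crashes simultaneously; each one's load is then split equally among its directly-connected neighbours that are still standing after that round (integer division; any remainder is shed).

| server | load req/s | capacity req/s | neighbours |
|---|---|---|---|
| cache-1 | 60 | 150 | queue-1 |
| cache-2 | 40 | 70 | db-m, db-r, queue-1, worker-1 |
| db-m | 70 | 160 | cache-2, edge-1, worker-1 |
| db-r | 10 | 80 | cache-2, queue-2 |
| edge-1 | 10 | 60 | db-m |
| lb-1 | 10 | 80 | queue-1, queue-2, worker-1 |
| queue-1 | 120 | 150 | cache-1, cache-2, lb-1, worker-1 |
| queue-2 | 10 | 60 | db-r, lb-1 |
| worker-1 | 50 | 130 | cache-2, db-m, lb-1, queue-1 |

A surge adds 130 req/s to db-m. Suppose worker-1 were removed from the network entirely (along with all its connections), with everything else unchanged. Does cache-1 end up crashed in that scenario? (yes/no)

yes

With worker-1 removed:
Round 1 — db-m at 200 > 160. db-m crashes.
  db-m sheds 200 req/s to cache-2, edge-1: 100 each.
    cache-2: 40+100 = 140 > 70
    edge-1: 10+100 = 110 > 60
Round 2 — cache-2, edge-1 crash.
  cache-2 sheds 140 req/s to db-r, queue-1: 70 each.
    db-r: 10+70 = 80 ≤ 80
    queue-1: 120+70 = 190 > 150
  edge-1 sheds 110 req/s: no online neighbours, lost.
Round 3 — queue-1 crashes.
  queue-1 sheds 190 req/s to cache-1, lb-1: 95 each.
    cache-1: 60+95 = 155 > 150
    lb-1: 10+95 = 105 > 80
Round 4 — cache-1, lb-1 crash.
  cache-1 sheds 155 req/s: no online neighbours, lost.
  lb-1 sheds 105 req/s to queue-2: 105 each.
    queue-2: 10+105 = 115 > 60
Round 5 — queue-2 crashes.
  queue-2 sheds 115 req/s to db-r: 115 each.
    db-r: 80+115 = 195 > 80
Round 6 — db-r crashes.
  db-r sheds 195 req/s: no online neighbours, lost.
No further crashes.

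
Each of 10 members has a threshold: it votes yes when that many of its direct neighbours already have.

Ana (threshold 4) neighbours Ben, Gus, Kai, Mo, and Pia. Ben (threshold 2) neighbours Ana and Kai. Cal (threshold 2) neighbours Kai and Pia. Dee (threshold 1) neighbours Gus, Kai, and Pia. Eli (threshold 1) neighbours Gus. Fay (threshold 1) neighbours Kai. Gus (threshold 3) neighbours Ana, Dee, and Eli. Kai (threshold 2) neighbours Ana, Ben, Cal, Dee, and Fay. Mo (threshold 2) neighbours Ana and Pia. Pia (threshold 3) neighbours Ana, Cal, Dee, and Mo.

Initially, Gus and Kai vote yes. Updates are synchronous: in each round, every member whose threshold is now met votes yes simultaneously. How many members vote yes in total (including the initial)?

5

Round 1 — Gus, Kai vote yes (initial).
Round 2 — checking thresholds:
  Ana: 2 of 5 neighbours < 4, below threshold.
  Ben: 1 of 2 neighbours < 2, below threshold.
  Cal: 1 of 2 neighbours < 2, below threshold.
  Dee: 2 of 3 neighbours ≥ 1, votes yes.
  Eli: 1 of 1 neighbours ≥ 1, votes yes.
  Fay: 1 of 1 neighbours ≥ 1, votes yes.
Round 3 — no new yes votes; cascade stops.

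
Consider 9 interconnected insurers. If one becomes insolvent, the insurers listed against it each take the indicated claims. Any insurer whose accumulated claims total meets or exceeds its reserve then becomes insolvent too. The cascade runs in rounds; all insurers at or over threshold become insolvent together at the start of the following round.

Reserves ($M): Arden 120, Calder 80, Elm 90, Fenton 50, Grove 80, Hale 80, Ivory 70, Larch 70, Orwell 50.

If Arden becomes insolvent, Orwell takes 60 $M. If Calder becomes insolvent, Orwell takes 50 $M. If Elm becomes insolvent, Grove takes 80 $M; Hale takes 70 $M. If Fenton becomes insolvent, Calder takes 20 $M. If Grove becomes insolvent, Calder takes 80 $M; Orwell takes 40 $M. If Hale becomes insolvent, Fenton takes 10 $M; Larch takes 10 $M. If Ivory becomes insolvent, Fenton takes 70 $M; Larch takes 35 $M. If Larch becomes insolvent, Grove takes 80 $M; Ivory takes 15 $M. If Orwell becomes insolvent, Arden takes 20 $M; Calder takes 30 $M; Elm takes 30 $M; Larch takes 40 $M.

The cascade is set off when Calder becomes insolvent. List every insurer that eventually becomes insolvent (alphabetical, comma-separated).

Round 1 — Calder becomes insolvent (initial).
  Orwell: +50 → 50 ≥ 50
Round 2 — Orwell becomes insolvent.
  Arden: +20 → 20 < 120
  Elm: +30 → 30 < 90
  Larch: +40 → 40 < 70
No further insolvencies.

Calder, Orwell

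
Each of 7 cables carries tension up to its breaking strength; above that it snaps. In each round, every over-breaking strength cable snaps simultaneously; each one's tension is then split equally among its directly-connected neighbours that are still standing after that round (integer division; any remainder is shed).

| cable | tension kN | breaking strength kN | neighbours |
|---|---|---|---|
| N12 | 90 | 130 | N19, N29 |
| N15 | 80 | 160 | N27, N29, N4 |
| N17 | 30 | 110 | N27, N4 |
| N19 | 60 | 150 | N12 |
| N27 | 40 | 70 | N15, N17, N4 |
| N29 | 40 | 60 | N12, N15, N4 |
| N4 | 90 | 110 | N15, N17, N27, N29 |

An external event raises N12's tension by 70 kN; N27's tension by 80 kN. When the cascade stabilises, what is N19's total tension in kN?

Round 1 — N12 at 160 > 130; N27 at 120 > 70. N12, N27 snap.
  N12 sheds 160 kN to N19, N29: 80 each.
    N19: 60+80 = 140 ≤ 150
    N29: 40+80 = 120 > 60
  N27 sheds 120 kN to N15, N17, N4: 40 each.
    N15: 80+40 = 120 ≤ 160
    N17: 30+40 = 70 ≤ 110
    N4: 90+40 = 130 > 110
Round 2 — N29, N4 snap.
  N29 sheds 120 kN to N15: 120 each.
    N15: 120+120 = 240 > 160
  N4 sheds 130 kN to N15, N17: 65 each.
    N15: 240+65 = 305 > 160
    N17: 70+65 = 135 > 110
Round 3 — N15, N17 snap.
  N15 sheds 305 kN: no online neighbours, lost.
  N17 sheds 135 kN: no online neighbours, lost.
No further breaks.

140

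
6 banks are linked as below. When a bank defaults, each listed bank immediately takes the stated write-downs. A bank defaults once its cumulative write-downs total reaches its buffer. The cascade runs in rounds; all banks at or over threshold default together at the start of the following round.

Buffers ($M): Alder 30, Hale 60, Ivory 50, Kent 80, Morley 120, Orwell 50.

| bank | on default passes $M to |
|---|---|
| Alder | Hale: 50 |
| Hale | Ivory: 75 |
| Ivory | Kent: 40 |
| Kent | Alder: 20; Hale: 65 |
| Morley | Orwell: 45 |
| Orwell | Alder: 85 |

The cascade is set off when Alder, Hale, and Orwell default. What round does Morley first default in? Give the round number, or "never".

Round 1 — Alder, Hale, Orwell default (initial).
  Ivory: +75 → 75 ≥ 50
Round 2 — Ivory defaults.
  Kent: +40 → 40 < 80
No further defaults.

never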